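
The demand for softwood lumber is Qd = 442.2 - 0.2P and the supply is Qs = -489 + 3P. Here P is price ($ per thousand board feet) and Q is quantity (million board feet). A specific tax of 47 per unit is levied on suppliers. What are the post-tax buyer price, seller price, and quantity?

P_b = 335.0625, P_s = 288.0625, Q = 375.1875

With a tax of 47 on suppliers, they supply based on the net price P_s = P_b - 47, so Qs = -630 + 3P_b.
Market clearing requires 442.2 - 0.2P_b = -630 + 3P_b; hence 1072.2 = 3.2P_b and P_b = 335.0625.
So P_s = 288.0625 and the quantity traded is Q = 442.2 - 0.2(335.0625) = 375.1875.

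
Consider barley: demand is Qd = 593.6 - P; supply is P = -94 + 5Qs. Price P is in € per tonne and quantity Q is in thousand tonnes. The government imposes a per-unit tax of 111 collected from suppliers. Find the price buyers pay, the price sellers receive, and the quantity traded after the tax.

P_b = 497.5, P_s = 386.5, Q = 96.1

Inverting to quantity form: Qs = 18.8 + 0.2P.
The tax drives a wedge P_b - P_s = 111. Substituting P_s = P_b - 111 into supply: Qs = -3.4 + 0.2P_b.
Market clearing requires 593.6 - P_b = -3.4 + 0.2P_b; hence 597 = 1.2P_b and P_b = 497.5.
Then P_s = 497.5 - 111 = 386.5 and Q = 593.6 - 497.5 = 96.1.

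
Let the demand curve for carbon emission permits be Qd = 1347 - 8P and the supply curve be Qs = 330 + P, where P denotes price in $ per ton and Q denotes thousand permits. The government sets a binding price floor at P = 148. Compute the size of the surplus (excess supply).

Surplus = 315

With P fixed at 148, quantity demanded is 163 and quantity supplied is 478.
Surplus = Qs - Qd = 478 - 163 = 315.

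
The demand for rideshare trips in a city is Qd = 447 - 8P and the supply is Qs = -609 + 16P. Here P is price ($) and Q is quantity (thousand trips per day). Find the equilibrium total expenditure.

Total expenditure = 4180

Equating demand and supply, 447 - 8P = -609 + 16P gives 24P = 1056, so P* = 44.
Substitute back: Q* = 447 - 8(44) = 95.
Total expenditure = P* × Q* = 44 × 95 = 4180.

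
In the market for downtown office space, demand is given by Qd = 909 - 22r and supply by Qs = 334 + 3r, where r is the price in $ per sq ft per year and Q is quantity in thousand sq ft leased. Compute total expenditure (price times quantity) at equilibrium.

At equilibrium Qd = Qs, so 909 - 22r = 334 + 3r; collecting terms, 575 = 25r and r* = 23.
Substitute back: Q* = 909 - 22(23) = 403.
Total expenditure = r* × Q* = 23 × 403 = 9269.

Total expenditure = 9269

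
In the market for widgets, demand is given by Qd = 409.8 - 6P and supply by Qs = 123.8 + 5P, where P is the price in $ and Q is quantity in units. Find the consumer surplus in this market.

Consumer surplus = 5367.87

The market clears where 409.8 - 6P = 123.8 + 5P. Rearranging, 11P = 286, hence P* = 26.
Plugging P* into demand: Q* = 409.8 - 6(26) = 253.8.
Demand choke price (Qd = 0): P = 409.8/6 = 68.3. Consumer surplus = ½ × (68.3 - 26) × 253.8 = 5367.87.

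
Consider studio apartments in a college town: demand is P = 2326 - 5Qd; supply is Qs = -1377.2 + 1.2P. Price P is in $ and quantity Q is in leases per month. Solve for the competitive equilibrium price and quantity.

P* = 1316, Q* = 202

Solving each curve for Q: Qd = 465.2 - 0.2P.
The market clears where 465.2 - 0.2P = -1377.2 + 1.2P. Rearranging, 1.4P = 1842.4, hence P* = 1316.
Then Q* = 465.2 - 0.2(1316) = 202.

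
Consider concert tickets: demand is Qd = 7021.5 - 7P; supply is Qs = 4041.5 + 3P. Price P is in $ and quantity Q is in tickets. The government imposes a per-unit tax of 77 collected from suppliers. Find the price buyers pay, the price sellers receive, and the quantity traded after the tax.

P_b = 321.1, P_s = 244.1, Q = 4773.8

With a tax of 77 on suppliers, they supply based on the net price P_s = P_b - 77, so Qs = 3810.5 + 3P_b.
Market clearing requires 7021.5 - 7P_b = 3810.5 + 3P_b; hence 3211 = 10P_b and P_b = 321.1.
Then P_s = 321.1 - 77 = 244.1 and Q = 7021.5 - 7(321.1) = 4773.8.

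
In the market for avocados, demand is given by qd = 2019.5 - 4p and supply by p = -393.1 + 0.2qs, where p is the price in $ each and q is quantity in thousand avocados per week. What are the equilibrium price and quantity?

In direct form, qs = 1965.5 + 5p.
The market clears where 2019.5 - 4p = 1965.5 + 5p. Rearranging, 9p = 54, hence p* = 6.
From the demand curve, q* = 2019.5 - 4(6) = 1995.5.

p* = 6, q* = 1995.5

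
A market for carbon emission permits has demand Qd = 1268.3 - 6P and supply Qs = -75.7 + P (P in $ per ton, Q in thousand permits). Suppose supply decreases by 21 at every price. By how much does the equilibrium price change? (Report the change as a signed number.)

Set Qd = Qs: 1268.3 - 6P = -75.7 + P, so 1344 = 7P and P* = 192.
Then Q* = 1268.3 - 6(192) = 116.3.
After the shift, supply is Qs = -96.7 + P.
Re-solving, 7P = 1365 gives P = 195 and Q = 98.3.
ΔP = 195 - 192 = 3.

ΔP = 3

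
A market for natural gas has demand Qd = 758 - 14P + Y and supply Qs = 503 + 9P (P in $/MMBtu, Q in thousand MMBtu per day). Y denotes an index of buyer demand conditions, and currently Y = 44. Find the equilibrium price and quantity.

With Y = 44, demand is Qd = 802 - 14P.
The market clears where 802 - 14P = 503 + 9P. Rearranging, 23P = 299, hence P* = 13.
Substitute back: Q* = 802 - 14(13) = 620.

P* = 13, Q* = 620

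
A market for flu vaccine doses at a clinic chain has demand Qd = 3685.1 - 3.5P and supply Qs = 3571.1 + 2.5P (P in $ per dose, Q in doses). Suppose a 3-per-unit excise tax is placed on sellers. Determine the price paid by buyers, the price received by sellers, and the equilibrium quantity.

P_b = 20.25, P_s = 17.25, Q = 3614.225

With a tax of 3 on sellers, they supply based on the net price P_s = P_b - 3, so Qs = 3563.6 + 2.5P_b.
Market clearing requires 3685.1 - 3.5P_b = 3563.6 + 2.5P_b; hence 121.5 = 6P_b and P_b = 20.25.
So P_s = 17.25 and the quantity traded is Q = 3685.1 - 3.5(20.25) = 3614.225.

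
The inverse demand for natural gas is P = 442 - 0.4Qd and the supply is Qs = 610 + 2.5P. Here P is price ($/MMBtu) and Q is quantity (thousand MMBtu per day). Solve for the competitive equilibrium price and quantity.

Inverting to quantity form: Qd = 1105 - 2.5P.
The market clears where 1105 - 2.5P = 610 + 2.5P. Rearranging, 5P = 495, hence P* = 99.
Substitute back: Q* = 1105 - 2.5(99) = 857.5.

P* = 99, Q* = 857.5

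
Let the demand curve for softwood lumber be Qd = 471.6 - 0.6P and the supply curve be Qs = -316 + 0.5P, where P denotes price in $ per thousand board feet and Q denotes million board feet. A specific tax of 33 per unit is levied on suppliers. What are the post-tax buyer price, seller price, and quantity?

Suppliers keep P_s = P_b - 33 per unit, so supply in terms of the buyer price is Qs = -332.5 + 0.5P_b.
Equate demand and the shifted supply: 471.6 - 0.6P_b = -332.5 + 0.5P_b, giving 1.1P_b = 804.1, so P_b = 731.
So P_s = 698 and the quantity traded is Q = 471.6 - 0.6(731) = 33.

P_b = 731, P_s = 698, Q = 33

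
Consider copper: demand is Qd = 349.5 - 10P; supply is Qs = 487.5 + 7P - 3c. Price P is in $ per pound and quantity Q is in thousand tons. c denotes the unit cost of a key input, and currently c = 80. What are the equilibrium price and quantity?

With c = 80, supply is Qs = 247.5 + 7P.
The market clears where 349.5 - 10P = 247.5 + 7P. Rearranging, 17P = 102, hence P* = 6.
Plugging P* into demand: Q* = 349.5 - 10(6) = 289.5.

P* = 6, Q* = 289.5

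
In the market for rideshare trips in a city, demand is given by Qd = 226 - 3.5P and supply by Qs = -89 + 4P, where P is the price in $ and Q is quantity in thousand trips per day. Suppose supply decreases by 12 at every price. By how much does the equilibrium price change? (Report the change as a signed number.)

ΔP = 1.6

Equating demand and supply, 226 - 3.5P = -89 + 4P gives 7.5P = 315, so P* = 42.
From the demand curve, Q* = 226 - 3.5(42) = 79.
After the shift, supply is Qs = -101 + 4P.
The new intersection has 327 = 7.5P, i.e. P = 43.6, Q = 73.4.
ΔP = 43.6 - 42 = 1.6.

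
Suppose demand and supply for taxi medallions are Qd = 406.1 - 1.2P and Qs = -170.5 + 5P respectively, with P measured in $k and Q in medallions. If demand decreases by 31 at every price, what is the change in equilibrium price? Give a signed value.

ΔP = -5

Set Qd = Qs: 406.1 - 1.2P = -170.5 + 5P, so 576.6 = 6.2P and P* = 93.
Then Q* = 406.1 - 1.2(93) = 294.5.
After the shift, demand is Qd = 375.1 - 1.2P.
New equilibrium: 545.6 = 6.2P, so P = 88 and Q = 269.5.
ΔP = 88 - 93 = -5.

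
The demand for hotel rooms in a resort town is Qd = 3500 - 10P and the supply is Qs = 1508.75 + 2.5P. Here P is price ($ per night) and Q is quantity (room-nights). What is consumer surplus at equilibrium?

Consumer surplus = 181832.45

At equilibrium Qd = Qs, so 3500 - 10P = 1508.75 + 2.5P; collecting terms, 1991.25 = 12.5P and P* = 159.3.
Plugging P* into demand: Q* = 3500 - 10(159.3) = 1907.
Demand choke price (Qd = 0): P = 3500/10 = 350. Consumer surplus = ½ × (350 - 159.3) × 1907 = 181832.45.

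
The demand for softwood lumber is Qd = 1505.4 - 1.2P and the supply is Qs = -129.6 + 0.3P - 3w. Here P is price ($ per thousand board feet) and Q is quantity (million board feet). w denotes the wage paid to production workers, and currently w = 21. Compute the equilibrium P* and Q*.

P* = 1132, Q* = 147

With w = 21, supply is Qs = -192.6 + 0.3P.
The market clears where 1505.4 - 1.2P = -192.6 + 0.3P. Rearranging, 1.5P = 1698, hence P* = 1132.
Plugging P* into demand: Q* = 1505.4 - 1.2(1132) = 147.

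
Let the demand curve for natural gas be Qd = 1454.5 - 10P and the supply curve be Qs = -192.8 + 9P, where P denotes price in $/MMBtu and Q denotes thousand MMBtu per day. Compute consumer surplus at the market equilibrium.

Consumer surplus = 17257.8125

Set Qd = Qs: 1454.5 - 10P = -192.8 + 9P, so 1647.3 = 19P and P* = 86.7.
From the demand curve, Q* = 1454.5 - 10(86.7) = 587.5.
Demand choke price (Qd = 0): P = 1454.5/10 = 145.45. Consumer surplus = ½ × (145.45 - 86.7) × 587.5 = 17257.8125.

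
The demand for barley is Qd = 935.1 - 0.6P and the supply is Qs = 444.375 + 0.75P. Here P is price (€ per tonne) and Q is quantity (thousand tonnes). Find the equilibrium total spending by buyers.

Total spending by buyers = 260629.5

At equilibrium Qd = Qs, so 935.1 - 0.6P = 444.375 + 0.75P; collecting terms, 490.725 = 1.35P and P* = 363.5.
Substitute back: Q* = 935.1 - 0.6(363.5) = 717.
Total spending by buyers = P* × Q* = 363.5 × 717 = 260629.5.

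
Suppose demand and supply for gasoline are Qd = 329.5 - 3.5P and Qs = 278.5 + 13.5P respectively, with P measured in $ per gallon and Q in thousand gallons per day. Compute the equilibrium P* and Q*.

P* = 3, Q* = 319

Equating demand and supply, 329.5 - 3.5P = 278.5 + 13.5P gives 17P = 51, so P* = 3.
Plugging P* into demand: Q* = 329.5 - 3.5(3) = 319.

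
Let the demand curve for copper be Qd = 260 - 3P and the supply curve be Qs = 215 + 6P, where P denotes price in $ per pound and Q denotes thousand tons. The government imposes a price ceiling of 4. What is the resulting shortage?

Shortage = 9

With P fixed at 4, quantity demanded is 248 and quantity supplied is 239.
Shortage = Qd - Qs = 248 - 239 = 9.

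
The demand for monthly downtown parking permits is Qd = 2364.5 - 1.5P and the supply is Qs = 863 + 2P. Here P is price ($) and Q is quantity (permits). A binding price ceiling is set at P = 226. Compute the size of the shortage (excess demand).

With P fixed at 226, quantity demanded is 2025.5 and quantity supplied is 1315.
Shortage = Qd - Qs = 2025.5 - 1315 = 710.5.

Shortage = 710.5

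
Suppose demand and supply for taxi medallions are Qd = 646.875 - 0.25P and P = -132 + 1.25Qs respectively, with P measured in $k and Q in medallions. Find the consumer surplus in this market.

Rewriting in direct form: Qs = 105.6 + 0.8P.
Equating demand and supply, 646.875 - 0.25P = 105.6 + 0.8P gives 1.05P = 541.275, so P* = 515.5.
Plugging P* into demand: Q* = 646.875 - 0.25(515.5) = 518.
Demand choke price (Qd = 0): P = 646.875/0.25 = 2587.5. Consumer surplus = ½ × (2587.5 - 515.5) × 518 = 536648.

Consumer surplus = 536648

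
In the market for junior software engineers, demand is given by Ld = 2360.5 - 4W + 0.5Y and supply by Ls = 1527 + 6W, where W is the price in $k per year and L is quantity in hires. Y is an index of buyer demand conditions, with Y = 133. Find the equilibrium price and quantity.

W* = 90, L* = 2067

With Y = 133, demand is Ld = 2427 - 4W.
The market clears where 2427 - 4W = 1527 + 6W. Rearranging, 10W = 900, hence W* = 90.
Substitute back: L* = 2427 - 4(90) = 2067.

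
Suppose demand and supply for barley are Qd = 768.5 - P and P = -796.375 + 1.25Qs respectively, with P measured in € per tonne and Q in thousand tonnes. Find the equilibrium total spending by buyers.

Rewriting in direct form: Qs = 637.1 + 0.8P.
At equilibrium Qd = Qs, so 768.5 - P = 637.1 + 0.8P; collecting terms, 131.4 = 1.8P and P* = 73.
Substitute back: Q* = 768.5 - 73 = 695.5.
Total spending by buyers = P* × Q* = 73 × 695.5 = 50771.5.

Total spending by buyers = 50771.5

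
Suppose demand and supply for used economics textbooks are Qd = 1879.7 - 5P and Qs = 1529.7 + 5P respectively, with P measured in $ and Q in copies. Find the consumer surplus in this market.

Consumer surplus = 290600.209

Equating demand and supply, 1879.7 - 5P = 1529.7 + 5P gives 10P = 350, so P* = 35.
Plugging P* into demand: Q* = 1879.7 - 5(35) = 1704.7.
Demand choke price (Qd = 0): P = 1879.7/5 = 375.94. Consumer surplus = ½ × (375.94 - 35) × 1704.7 = 290600.209.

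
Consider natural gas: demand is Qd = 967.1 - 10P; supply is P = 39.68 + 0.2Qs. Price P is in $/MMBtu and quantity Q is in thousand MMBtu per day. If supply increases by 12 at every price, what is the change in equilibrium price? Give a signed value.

Rewriting in direct form: Qs = -198.4 + 5P.
Set Qd = Qs: 967.1 - 10P = -198.4 + 5P, so 1165.5 = 15P and P* = 77.7.
Substitute back: Q* = 967.1 - 10(77.7) = 190.1.
After the shift, supply is Qs = -186.4 + 5P.
New equilibrium: 1153.5 = 15P, so P = 76.9 and Q = 198.1.
ΔP = 76.9 - 77.7 = -0.8.

ΔP = -0.8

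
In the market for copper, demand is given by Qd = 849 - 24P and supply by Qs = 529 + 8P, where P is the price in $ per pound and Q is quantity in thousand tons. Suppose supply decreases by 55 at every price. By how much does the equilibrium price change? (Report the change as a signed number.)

The market clears where 849 - 24P = 529 + 8P. Rearranging, 32P = 320, hence P* = 10.
Then Q* = 849 - 24(10) = 609.
After the shift, supply is Qs = 474 + 8P.
Re-solving, 32P = 375 gives P = 11.71875 and Q = 567.75.
ΔP = 11.71875 - 10 = 1.71875.

ΔP = 1.71875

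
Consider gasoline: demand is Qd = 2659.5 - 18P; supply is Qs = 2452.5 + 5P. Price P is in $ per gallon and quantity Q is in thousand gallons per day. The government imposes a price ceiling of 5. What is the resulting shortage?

Shortage = 92

At P = 5: Qd = 2569.5 and Qs = 2477.5.
Shortage = Qd - Qs = 2569.5 - 2477.5 = 92.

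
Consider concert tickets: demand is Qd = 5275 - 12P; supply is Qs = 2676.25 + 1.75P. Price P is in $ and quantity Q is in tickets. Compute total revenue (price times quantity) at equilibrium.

Total revenue = 568323

The market clears where 5275 - 12P = 2676.25 + 1.75P. Rearranging, 13.75P = 2598.75, hence P* = 189.
Substitute back: Q* = 5275 - 12(189) = 3007.
Total revenue = P* × Q* = 189 × 3007 = 568323.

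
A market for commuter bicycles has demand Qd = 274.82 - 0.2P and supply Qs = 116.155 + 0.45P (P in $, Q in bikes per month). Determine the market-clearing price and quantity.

Set Qd = Qs: 274.82 - 0.2P = 116.155 + 0.45P, so 158.665 = 0.65P and P* = 244.1.
Substitute back: Q* = 274.82 - 0.2(244.1) = 226.

P* = 244.1, Q* = 226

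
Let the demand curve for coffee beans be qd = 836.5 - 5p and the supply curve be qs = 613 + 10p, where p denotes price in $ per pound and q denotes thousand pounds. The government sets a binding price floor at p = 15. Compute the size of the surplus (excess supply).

With p fixed at 15, quantity demanded is 761.5 and quantity supplied is 763.
Surplus = qs - qd = 763 - 761.5 = 1.5.

Surplus = 1.5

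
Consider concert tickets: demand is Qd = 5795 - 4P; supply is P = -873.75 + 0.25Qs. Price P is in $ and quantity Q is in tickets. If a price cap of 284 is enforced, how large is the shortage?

Shortage = 28

Rewriting in direct form: Qs = 3495 + 4P.
Evaluating both curves at the ceiling price 284 gives Qd = 4659, Qs = 4631.
Shortage = Qd - Qs = 4659 - 4631 = 28.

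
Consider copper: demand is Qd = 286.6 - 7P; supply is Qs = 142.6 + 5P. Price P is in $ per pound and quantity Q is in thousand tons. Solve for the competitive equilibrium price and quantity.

P* = 12, Q* = 202.6

At equilibrium Qd = Qs, so 286.6 - 7P = 142.6 + 5P; collecting terms, 144 = 12P and P* = 12.
Substitute back: Q* = 286.6 - 7(12) = 202.6.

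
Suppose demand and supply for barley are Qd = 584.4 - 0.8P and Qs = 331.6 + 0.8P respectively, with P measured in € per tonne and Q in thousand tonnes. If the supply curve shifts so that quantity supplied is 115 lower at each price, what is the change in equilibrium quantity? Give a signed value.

Equating demand and supply, 584.4 - 0.8P = 331.6 + 0.8P gives 1.6P = 252.8, so P* = 158.
Substitute back: Q* = 584.4 - 0.8(158) = 458.
After the shift, supply is Qs = 216.6 + 0.8P.
Re-solving, 1.6P = 367.8 gives P = 229.875 and Q = 400.5.
ΔQ = 400.5 - 458 = -57.5.

ΔQ = -57.5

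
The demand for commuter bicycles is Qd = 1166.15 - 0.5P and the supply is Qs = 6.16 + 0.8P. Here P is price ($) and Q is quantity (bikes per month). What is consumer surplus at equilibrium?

At equilibrium Qd = Qs, so 1166.15 - 0.5P = 6.16 + 0.8P; collecting terms, 1159.99 = 1.3P and P* = 892.3.
Substitute back: Q* = 1166.15 - 0.5(892.3) = 720.
Demand choke price (Qd = 0): P = 1166.15/0.5 = 2332.3. Consumer surplus = ½ × (2332.3 - 892.3) × 720 = 518400.

Consumer surplus = 518400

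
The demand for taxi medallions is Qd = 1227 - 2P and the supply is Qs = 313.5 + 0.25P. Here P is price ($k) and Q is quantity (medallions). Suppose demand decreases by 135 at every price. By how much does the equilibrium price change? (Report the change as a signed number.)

ΔP = -60

Equating demand and supply, 1227 - 2P = 313.5 + 0.25P gives 2.25P = 913.5, so P* = 406.
From the demand curve, Q* = 1227 - 2(406) = 415.
After the shift, demand is Qd = 1092 - 2P.
New equilibrium: 778.5 = 2.25P, so P = 346 and Q = 400.
ΔP = 346 - 406 = -60.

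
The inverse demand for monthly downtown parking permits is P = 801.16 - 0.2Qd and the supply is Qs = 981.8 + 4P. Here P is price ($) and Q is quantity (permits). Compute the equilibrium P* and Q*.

P* = 336, Q* = 2325.8

Inverting to quantity form: Qd = 4005.8 - 5P.
Set Qd = Qs: 4005.8 - 5P = 981.8 + 4P, so 3024 = 9P and P* = 336.
Plugging P* into demand: Q* = 4005.8 - 5(336) = 2325.8.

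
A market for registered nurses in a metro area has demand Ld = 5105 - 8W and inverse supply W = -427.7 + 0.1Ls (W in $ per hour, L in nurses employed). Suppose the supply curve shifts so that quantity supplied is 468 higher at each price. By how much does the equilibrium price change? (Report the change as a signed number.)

Inverting to quantity form: Ls = 4277 + 10W.
The market clears where 5105 - 8W = 4277 + 10W. Rearranging, 18W = 828, hence W* = 46.
Substitute back: L* = 5105 - 8(46) = 4737.
After the shift, supply is Ls = 4745 + 10W.
The new intersection has 360 = 18W, i.e. W = 20, L = 4945.
ΔW = 20 - 46 = -26.

ΔW = -26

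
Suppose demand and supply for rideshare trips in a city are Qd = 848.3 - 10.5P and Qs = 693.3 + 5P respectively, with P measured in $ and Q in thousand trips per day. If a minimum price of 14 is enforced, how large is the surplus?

Surplus = 62

At P = 14: Qd = 701.3 and Qs = 763.3.
Surplus = Qs - Qd = 763.3 - 701.3 = 62.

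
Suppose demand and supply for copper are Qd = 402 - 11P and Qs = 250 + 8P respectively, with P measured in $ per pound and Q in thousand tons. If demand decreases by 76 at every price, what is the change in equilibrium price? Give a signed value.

ΔP = -4

Equating demand and supply, 402 - 11P = 250 + 8P gives 19P = 152, so P* = 8.
Substitute back: Q* = 402 - 11(8) = 314.
After the shift, demand is Qd = 326 - 11P.
New equilibrium: 76 = 19P, so P = 4 and Q = 282.
ΔP = 4 - 8 = -4.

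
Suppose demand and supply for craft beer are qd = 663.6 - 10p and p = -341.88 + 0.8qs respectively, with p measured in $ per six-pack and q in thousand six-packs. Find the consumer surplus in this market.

Consumer surplus = 10287.648

Inverting to quantity form: qs = 427.35 + 1.25p.
Equating demand and supply, 663.6 - 10p = 427.35 + 1.25p gives 11.25p = 236.25, so p* = 21.
Then q* = 663.6 - 10(21) = 453.6.
Demand choke price (qd = 0): p = 663.6/10 = 66.36. Consumer surplus = ½ × (66.36 - 21) × 453.6 = 10287.648.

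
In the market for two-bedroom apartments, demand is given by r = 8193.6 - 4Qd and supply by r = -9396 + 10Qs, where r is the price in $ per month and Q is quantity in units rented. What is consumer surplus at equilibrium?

Rewriting in direct form: Qd = 2048.4 - 0.25r and Qs = 939.6 + 0.1r.
Set Qd = Qs: 2048.4 - 0.25r = 939.6 + 0.1r, so 1108.8 = 0.35r and r* = 3168.
Substitute back: Q* = 2048.4 - 0.25(3168) = 1256.4.
Demand choke price (Qd = 0): r = 2048.4/0.25 = 8193.6. Consumer surplus = ½ × (8193.6 - 3168) × 1256.4 = 3157081.92.

Consumer surplus = 3157081.92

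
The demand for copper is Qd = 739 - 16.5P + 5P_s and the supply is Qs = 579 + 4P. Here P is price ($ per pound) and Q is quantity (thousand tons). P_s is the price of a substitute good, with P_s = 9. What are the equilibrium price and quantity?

P* = 10, Q* = 619

With P_s = 9, demand is Qd = 784 - 16.5P.
Set Qd = Qs: 784 - 16.5P = 579 + 4P, so 205 = 20.5P and P* = 10.
Substitute back: Q* = 784 - 16.5(10) = 619.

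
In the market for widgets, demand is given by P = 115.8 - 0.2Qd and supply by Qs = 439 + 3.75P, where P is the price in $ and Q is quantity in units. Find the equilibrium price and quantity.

P* = 16, Q* = 499

In direct form, Qd = 579 - 5P.
At equilibrium Qd = Qs, so 579 - 5P = 439 + 3.75P; collecting terms, 140 = 8.75P and P* = 16.
Then Q* = 579 - 5(16) = 499.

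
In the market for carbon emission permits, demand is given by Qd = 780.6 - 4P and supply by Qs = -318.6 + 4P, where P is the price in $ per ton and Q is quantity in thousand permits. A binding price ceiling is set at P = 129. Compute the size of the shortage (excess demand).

With P fixed at 129, quantity demanded is 264.6 and quantity supplied is 197.4.
Shortage = Qd - Qs = 264.6 - 197.4 = 67.2.

Shortage = 67.2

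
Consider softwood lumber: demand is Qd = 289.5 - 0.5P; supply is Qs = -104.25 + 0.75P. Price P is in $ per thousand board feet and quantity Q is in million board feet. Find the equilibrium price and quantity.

P* = 315, Q* = 132

Set Qd = Qs: 289.5 - 0.5P = -104.25 + 0.75P, so 393.75 = 1.25P and P* = 315.
Then Q* = 289.5 - 0.5(315) = 132.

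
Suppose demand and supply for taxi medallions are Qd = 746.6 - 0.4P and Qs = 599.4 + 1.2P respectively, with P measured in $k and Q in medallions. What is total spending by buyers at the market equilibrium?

At equilibrium Qd = Qs, so 746.6 - 0.4P = 599.4 + 1.2P; collecting terms, 147.2 = 1.6P and P* = 92.
Then Q* = 746.6 - 0.4(92) = 709.8.
Total spending by buyers = P* × Q* = 92 × 709.8 = 65301.6.

Total spending by buyers = 65301.6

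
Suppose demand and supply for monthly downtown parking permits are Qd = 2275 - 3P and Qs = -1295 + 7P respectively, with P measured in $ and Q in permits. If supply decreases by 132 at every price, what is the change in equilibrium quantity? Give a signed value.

Equating demand and supply, 2275 - 3P = -1295 + 7P gives 10P = 3570, so P* = 357.
Plugging P* into demand: Q* = 2275 - 3(357) = 1204.
After the shift, supply is Qs = -1427 + 7P.
The new intersection has 3702 = 10P, i.e. P = 370.2, Q = 1164.4.
ΔQ = 1164.4 - 1204 = -39.6.

ΔQ = -39.6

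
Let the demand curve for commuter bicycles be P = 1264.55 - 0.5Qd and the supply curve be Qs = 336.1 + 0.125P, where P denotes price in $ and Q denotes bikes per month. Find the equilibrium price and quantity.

P* = 1032, Q* = 465.1

In direct form, Qd = 2529.1 - 2P.
Equating demand and supply, 2529.1 - 2P = 336.1 + 0.125P gives 2.125P = 2193, so P* = 1032.
Substitute back: Q* = 2529.1 - 2(1032) = 465.1.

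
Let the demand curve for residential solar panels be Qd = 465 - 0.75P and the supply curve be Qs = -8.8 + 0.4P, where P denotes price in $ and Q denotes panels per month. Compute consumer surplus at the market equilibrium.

Consumer surplus = 16224

At equilibrium Qd = Qs, so 465 - 0.75P = -8.8 + 0.4P; collecting terms, 473.8 = 1.15P and P* = 412.
From the demand curve, Q* = 465 - 0.75(412) = 156.
Demand choke price (Qd = 0): P = 465/0.75 = 620. Consumer surplus = ½ × (620 - 412) × 156 = 16224.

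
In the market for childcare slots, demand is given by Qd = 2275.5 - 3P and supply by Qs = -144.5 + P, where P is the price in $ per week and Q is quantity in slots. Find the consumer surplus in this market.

Consumer surplus = 35343.375

Set Qd = Qs: 2275.5 - 3P = -144.5 + P, so 2420 = 4P and P* = 605.
From the demand curve, Q* = 2275.5 - 3(605) = 460.5.
Demand choke price (Qd = 0): P = 2275.5/3 = 758.5. Consumer surplus = ½ × (758.5 - 605) × 460.5 = 35343.375.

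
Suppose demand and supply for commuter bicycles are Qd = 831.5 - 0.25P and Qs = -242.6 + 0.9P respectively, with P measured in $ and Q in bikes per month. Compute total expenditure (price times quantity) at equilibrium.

Total expenditure = 558532

The market clears where 831.5 - 0.25P = -242.6 + 0.9P. Rearranging, 1.15P = 1074.1, hence P* = 934.
From the demand curve, Q* = 831.5 - 0.25(934) = 598.
Total expenditure = P* × Q* = 934 × 598 = 558532.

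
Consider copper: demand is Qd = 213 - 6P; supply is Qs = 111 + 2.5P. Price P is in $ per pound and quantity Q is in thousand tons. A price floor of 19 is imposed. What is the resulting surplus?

Surplus = 59.5

With P fixed at 19, quantity demanded is 99 and quantity supplied is 158.5.
Surplus = Qs - Qd = 158.5 - 99 = 59.5.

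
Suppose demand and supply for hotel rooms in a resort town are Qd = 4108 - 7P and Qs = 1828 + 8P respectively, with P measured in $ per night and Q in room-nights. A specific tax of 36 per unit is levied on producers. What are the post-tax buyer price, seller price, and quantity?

P_b = 171.2, P_s = 135.2, Q = 2909.6

Producers keep P_s = P_b - 36 per unit, so supply in terms of the buyer price is Qs = 1540 + 8P_b.
Set Qd = Qs: 4108 - 7P_b = 1540 + 8P_b, so 2568 = 15P_b and P_b = 171.2.
Then P_s = 171.2 - 36 = 135.2 and Q = 4108 - 7(171.2) = 2909.6.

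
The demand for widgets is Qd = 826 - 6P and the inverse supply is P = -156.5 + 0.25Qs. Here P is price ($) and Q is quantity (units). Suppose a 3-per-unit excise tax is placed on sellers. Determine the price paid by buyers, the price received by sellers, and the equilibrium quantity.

Solving each curve for Q: Qs = 626 + 4P.
With a tax of 3 on sellers, they supply based on the net price P_s = P_b - 3, so Qs = 614 + 4P_b.
Market clearing requires 826 - 6P_b = 614 + 4P_b; hence 212 = 10P_b and P_b = 21.2.
Then P_s = 21.2 - 3 = 18.2 and Q = 826 - 6(21.2) = 698.8.

P_b = 21.2, P_s = 18.2, Q = 698.8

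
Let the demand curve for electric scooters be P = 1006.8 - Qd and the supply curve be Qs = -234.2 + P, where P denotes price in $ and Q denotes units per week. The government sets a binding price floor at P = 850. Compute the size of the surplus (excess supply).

Rewriting in direct form: Qd = 1006.8 - P.
With P fixed at 850, quantity demanded is 156.8 and quantity supplied is 615.8.
Surplus = Qs - Qd = 615.8 - 156.8 = 459.

Surplus = 459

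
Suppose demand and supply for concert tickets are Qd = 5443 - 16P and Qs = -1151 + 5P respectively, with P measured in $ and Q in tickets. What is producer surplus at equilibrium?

The market clears where 5443 - 16P = -1151 + 5P. Rearranging, 21P = 6594, hence P* = 314.
Substitute back: Q* = 5443 - 16(314) = 419.
Supply choke price (Qs = 0): P = 230.2. Producer surplus = ½ × (314 - 230.2) × 419 = 17556.1.

Producer surplus = 17556.1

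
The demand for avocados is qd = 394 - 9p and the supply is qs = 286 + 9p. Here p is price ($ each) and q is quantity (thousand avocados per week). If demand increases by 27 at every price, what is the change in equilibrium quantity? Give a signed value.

Δq = 13.5

Set qd = qs: 394 - 9p = 286 + 9p, so 108 = 18p and p* = 6.
Then q* = 394 - 9(6) = 340.
After the shift, demand is qd = 421 - 9p.
New equilibrium: 135 = 18p, so p = 7.5 and q = 353.5.
Δq = 353.5 - 340 = 13.5.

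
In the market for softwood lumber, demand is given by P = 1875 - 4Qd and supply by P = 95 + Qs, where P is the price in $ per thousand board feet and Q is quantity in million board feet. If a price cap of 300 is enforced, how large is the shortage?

In direct form, Qd = 468.75 - 0.25P and Qs = -95 + P.
With P fixed at 300, quantity demanded is 393.75 and quantity supplied is 205.
Shortage = Qd - Qs = 393.75 - 205 = 188.75.

Shortage = 188.75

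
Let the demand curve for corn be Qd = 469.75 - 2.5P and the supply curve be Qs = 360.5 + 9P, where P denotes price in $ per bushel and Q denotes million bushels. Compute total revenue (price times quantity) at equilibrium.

At equilibrium Qd = Qs, so 469.75 - 2.5P = 360.5 + 9P; collecting terms, 109.25 = 11.5P and P* = 9.5.
Then Q* = 469.75 - 2.5(9.5) = 446.
Total revenue = P* × Q* = 9.5 × 446 = 4237.

Total revenue = 4237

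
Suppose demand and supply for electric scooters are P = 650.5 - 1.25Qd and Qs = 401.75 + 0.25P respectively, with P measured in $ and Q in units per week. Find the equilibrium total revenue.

Rewriting in direct form: Qd = 520.4 - 0.8P.
Equating demand and supply, 520.4 - 0.8P = 401.75 + 0.25P gives 1.05P = 118.65, so P* = 113.
From the demand curve, Q* = 520.4 - 0.8(113) = 430.
Total revenue = P* × Q* = 113 × 430 = 48590.

Total revenue = 48590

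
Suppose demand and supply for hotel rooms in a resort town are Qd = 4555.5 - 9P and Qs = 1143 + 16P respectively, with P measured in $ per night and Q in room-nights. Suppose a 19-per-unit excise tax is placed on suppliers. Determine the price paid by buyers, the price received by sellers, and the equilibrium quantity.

P_b = 148.66, P_s = 129.66, Q = 3217.56

The tax drives a wedge P_b - P_s = 19. Substituting P_s = P_b - 19 into supply: Qs = 839 + 16P_b.
Equate demand and the shifted supply: 4555.5 - 9P_b = 839 + 16P_b, giving 25P_b = 3716.5, so P_b = 148.66.
So P_s = 129.66 and the quantity traded is Q = 4555.5 - 9(148.66) = 3217.56.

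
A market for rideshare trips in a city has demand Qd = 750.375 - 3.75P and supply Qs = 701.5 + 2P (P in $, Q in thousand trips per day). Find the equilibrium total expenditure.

Total expenditure = 6107.25

At equilibrium Qd = Qs, so 750.375 - 3.75P = 701.5 + 2P; collecting terms, 48.875 = 5.75P and P* = 8.5.
Substitute back: Q* = 750.375 - 3.75(8.5) = 718.5.
Total expenditure = P* × Q* = 8.5 × 718.5 = 6107.25.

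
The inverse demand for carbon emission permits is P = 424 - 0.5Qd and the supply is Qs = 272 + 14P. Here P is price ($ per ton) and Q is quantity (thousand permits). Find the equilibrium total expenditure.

Total expenditure = 27936

Inverting to quantity form: Qd = 848 - 2P.
At equilibrium Qd = Qs, so 848 - 2P = 272 + 14P; collecting terms, 576 = 16P and P* = 36.
From the demand curve, Q* = 848 - 2(36) = 776.
Total expenditure = P* × Q* = 36 × 776 = 27936.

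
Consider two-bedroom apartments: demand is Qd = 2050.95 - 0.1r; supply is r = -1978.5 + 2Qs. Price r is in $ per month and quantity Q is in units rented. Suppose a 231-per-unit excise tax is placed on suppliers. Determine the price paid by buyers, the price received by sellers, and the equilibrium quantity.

Inverting to quantity form: Qs = 989.25 + 0.5r.
The tax drives a wedge r_b - r_s = 231. Substituting r_s = r_b - 231 into supply: Qs = 873.75 + 0.5r_b.
Market clearing requires 2050.95 - 0.1r_b = 873.75 + 0.5r_b; hence 1177.2 = 0.6r_b and r_b = 1962.
Then r_s = 1962 - 231 = 1731 and Q = 2050.95 - 0.1(1962) = 1854.75.

r_b = 1962, r_s = 1731, Q = 1854.75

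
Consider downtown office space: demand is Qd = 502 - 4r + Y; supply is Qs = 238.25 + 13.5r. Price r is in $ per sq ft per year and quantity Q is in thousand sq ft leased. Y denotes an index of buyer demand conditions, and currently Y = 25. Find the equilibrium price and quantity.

With Y = 25, demand is Qd = 527 - 4r.
At equilibrium Qd = Qs, so 527 - 4r = 238.25 + 13.5r; collecting terms, 288.75 = 17.5r and r* = 16.5.
Plugging r* into demand: Q* = 527 - 4(16.5) = 461.

r* = 16.5, Q* = 461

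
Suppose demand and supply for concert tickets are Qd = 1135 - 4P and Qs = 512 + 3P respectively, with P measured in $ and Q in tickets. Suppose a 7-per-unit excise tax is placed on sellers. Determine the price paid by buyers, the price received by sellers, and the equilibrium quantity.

P_b = 92, P_s = 85, Q = 767

The tax drives a wedge P_b - P_s = 7. Substituting P_s = P_b - 7 into supply: Qs = 491 + 3P_b.
Set Qd = Qs: 1135 - 4P_b = 491 + 3P_b, so 644 = 7P_b and P_b = 92.
So P_s = 85 and the quantity traded is Q = 1135 - 4(92) = 767.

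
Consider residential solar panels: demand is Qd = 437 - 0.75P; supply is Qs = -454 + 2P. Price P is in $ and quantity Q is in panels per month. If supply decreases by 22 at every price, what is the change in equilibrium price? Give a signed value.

ΔP = 8

The market clears where 437 - 0.75P = -454 + 2P. Rearranging, 2.75P = 891, hence P* = 324.
From the demand curve, Q* = 437 - 0.75(324) = 194.
After the shift, supply is Qs = -476 + 2P.
New equilibrium: 913 = 2.75P, so P = 332 and Q = 188.
ΔP = 332 - 324 = 8.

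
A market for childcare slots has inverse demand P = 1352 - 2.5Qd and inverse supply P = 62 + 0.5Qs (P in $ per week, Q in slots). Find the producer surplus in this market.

Producer surplus = 46225

Inverting to quantity form: Qd = 540.8 - 0.4P and Qs = -124 + 2P.
Equating demand and supply, 540.8 - 0.4P = -124 + 2P gives 2.4P = 664.8, so P* = 277.
Substitute back: Q* = 540.8 - 0.4(277) = 430.
Supply choke price (Qs = 0): P = 62. Producer surplus = ½ × (277 - 62) × 430 = 46225.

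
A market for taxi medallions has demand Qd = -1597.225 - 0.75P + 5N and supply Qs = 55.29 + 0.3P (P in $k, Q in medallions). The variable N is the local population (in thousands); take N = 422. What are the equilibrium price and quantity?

P* = 435.7, Q* = 186

With N = 422, demand is Qd = 512.775 - 0.75P.
Equating demand and supply, 512.775 - 0.75P = 55.29 + 0.3P gives 1.05P = 457.485, so P* = 435.7.
From the demand curve, Q* = 512.775 - 0.75(435.7) = 186.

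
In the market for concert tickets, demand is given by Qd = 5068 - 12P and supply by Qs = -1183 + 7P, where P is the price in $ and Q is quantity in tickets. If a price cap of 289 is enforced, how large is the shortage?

Evaluating both curves at the ceiling price 289 gives Qd = 1600, Qs = 840.
Shortage = Qd - Qs = 1600 - 840 = 760.

Shortage = 760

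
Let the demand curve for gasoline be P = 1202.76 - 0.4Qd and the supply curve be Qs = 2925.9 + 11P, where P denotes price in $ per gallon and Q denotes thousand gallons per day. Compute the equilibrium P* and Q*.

Rewriting in direct form: Qd = 3006.9 - 2.5P.
Set Qd = Qs: 3006.9 - 2.5P = 2925.9 + 11P, so 81 = 13.5P and P* = 6.
From the demand curve, Q* = 3006.9 - 2.5(6) = 2991.9.

P* = 6, Q* = 2991.9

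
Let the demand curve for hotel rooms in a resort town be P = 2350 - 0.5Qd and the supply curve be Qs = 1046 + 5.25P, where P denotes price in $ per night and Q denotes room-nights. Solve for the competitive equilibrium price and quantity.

P* = 504, Q* = 3692

In direct form, Qd = 4700 - 2P.
The market clears where 4700 - 2P = 1046 + 5.25P. Rearranging, 7.25P = 3654, hence P* = 504.
Substitute back: Q* = 4700 - 2(504) = 3692.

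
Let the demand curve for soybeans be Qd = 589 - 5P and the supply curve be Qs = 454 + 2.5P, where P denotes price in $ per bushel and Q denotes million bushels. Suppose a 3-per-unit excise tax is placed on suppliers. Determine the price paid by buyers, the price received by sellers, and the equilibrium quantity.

With a tax of 3 on suppliers, they supply based on the net price P_s = P_b - 3, so Qs = 446.5 + 2.5P_b.
Market clearing requires 589 - 5P_b = 446.5 + 2.5P_b; hence 142.5 = 7.5P_b and P_b = 19.
So P_s = 16 and the quantity traded is Q = 589 - 5(19) = 494.

P_b = 19, P_s = 16, Q = 494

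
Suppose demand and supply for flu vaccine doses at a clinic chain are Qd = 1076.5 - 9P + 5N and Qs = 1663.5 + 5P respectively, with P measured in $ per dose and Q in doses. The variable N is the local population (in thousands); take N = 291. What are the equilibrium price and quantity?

With N = 291, demand is Qd = 2531.5 - 9P.
Equating demand and supply, 2531.5 - 9P = 1663.5 + 5P gives 14P = 868, so P* = 62.
From the demand curve, Q* = 2531.5 - 9(62) = 1973.5.

P* = 62, Q* = 1973.5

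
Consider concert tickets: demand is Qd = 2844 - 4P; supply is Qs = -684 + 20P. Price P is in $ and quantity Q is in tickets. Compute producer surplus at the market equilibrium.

Equating demand and supply, 2844 - 4P = -684 + 20P gives 24P = 3528, so P* = 147.
Substitute back: Q* = 2844 - 4(147) = 2256.
Supply choke price (Qs = 0): P = 34.2. Producer surplus = ½ × (147 - 34.2) × 2256 = 127238.4.

Producer surplus = 127238.4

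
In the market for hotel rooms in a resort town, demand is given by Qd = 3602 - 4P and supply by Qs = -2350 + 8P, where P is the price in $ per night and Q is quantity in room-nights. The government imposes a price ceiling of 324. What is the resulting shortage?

Shortage = 2064

With P fixed at 324, quantity demanded is 2306 and quantity supplied is 242.
Shortage = Qd - Qs = 2306 - 242 = 2064.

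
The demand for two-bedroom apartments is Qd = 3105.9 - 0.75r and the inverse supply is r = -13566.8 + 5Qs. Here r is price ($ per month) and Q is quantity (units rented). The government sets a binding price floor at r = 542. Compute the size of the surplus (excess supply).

Surplus = 122.36

In direct form, Qs = 2713.36 + 0.2r.
Evaluating both curves at the floor price 542 gives Qd = 2699.4, Qs = 2821.76.
Surplus = Qs - Qd = 2821.76 - 2699.4 = 122.36.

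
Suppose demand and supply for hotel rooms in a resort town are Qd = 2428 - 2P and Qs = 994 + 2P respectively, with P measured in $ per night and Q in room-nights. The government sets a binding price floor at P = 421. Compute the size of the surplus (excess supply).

Surplus = 250

At P = 421: Qd = 1586 and Qs = 1836.
Surplus = Qs - Qd = 1836 - 1586 = 250.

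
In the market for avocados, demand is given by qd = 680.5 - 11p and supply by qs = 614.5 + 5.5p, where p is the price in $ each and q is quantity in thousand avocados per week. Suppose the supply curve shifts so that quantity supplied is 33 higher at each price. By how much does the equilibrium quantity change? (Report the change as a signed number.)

Δq = 22

Equating demand and supply, 680.5 - 11p = 614.5 + 5.5p gives 16.5p = 66, so p* = 4.
Then q* = 680.5 - 11(4) = 636.5.
After the shift, supply is qs = 647.5 + 5.5p.
Re-solving, 16.5p = 33 gives p = 2 and q = 658.5.
Δq = 658.5 - 636.5 = 22.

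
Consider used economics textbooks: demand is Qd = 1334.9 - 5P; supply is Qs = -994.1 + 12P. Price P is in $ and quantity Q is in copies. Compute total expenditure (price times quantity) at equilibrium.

The market clears where 1334.9 - 5P = -994.1 + 12P. Rearranging, 17P = 2329, hence P* = 137.
Then Q* = 1334.9 - 5(137) = 649.9.
Total expenditure = P* × Q* = 137 × 649.9 = 89036.3.

Total expenditure = 89036.3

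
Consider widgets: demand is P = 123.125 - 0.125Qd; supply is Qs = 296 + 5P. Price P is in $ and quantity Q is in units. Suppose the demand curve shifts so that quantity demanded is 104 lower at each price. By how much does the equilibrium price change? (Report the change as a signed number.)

Solving each curve for Q: Qd = 985 - 8P.
Set Qd = Qs: 985 - 8P = 296 + 5P, so 689 = 13P and P* = 53.
Substitute back: Q* = 985 - 8(53) = 561.
After the shift, demand is Qd = 881 - 8P.
Re-solving, 13P = 585 gives P = 45 and Q = 521.
ΔP = 45 - 53 = -8.

ΔP = -8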